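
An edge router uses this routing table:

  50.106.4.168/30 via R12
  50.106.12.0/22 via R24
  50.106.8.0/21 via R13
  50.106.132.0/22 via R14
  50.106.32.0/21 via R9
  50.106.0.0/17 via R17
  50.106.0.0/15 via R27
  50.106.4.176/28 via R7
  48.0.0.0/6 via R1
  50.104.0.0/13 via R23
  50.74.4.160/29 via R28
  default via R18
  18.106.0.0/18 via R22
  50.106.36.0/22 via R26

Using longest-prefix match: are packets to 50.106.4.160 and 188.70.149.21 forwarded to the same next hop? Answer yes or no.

50.106.4.160: longest match 50.106.0.0/17 -> R17
188.70.149.21: longest match 0.0.0.0/0 -> R18

no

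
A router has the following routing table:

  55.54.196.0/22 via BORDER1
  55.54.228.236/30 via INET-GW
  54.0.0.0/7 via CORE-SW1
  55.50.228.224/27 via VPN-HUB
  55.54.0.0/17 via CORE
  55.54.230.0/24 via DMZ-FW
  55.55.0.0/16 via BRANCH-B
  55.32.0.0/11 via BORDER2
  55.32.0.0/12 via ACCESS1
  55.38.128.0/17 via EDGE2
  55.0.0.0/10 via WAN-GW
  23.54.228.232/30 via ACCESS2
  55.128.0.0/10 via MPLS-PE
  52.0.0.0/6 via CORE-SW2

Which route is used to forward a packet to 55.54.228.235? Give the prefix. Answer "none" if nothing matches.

55.32.0.0/11

Entries matching 55.54.228.235:
  52.0.0.0/6 (52.0.0.0 - 55.255.255.255)
  54.0.0.0/7 (54.0.0.0 - 55.255.255.255)
  55.0.0.0/10 (55.0.0.0 - 55.63.255.255)
  55.32.0.0/11 (55.32.0.0 - 55.63.255.255)
Most specific is 55.32.0.0/11.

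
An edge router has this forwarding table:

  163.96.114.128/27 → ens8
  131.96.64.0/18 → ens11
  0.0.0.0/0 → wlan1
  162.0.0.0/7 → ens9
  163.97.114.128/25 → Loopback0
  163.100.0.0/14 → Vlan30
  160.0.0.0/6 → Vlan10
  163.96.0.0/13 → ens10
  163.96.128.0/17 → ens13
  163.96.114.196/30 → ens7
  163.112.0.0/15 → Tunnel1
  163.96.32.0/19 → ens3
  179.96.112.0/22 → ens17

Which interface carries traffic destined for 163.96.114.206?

Routes whose prefix contains 163.96.114.206:
  0.0.0.0/0 (default, matches everything) -> wlan1
  160.0.0.0/6 (160.0.0.0 - 163.255.255.255) -> Vlan10
  162.0.0.0/7 (162.0.0.0 - 163.255.255.255) -> ens9
  163.96.0.0/13 (163.96.0.0 - 163.103.255.255) -> ens10
More-specific entries that do NOT match:
  163.96.114.196/30 (163.96.114.196 - 163.96.114.199) does not contain 163.96.114.206
  163.96.114.128/27 (163.96.114.128 - 163.96.114.159) does not contain 163.96.114.206
  163.97.114.128/25 (163.97.114.128 - 163.97.114.255) does not contain 163.96.114.206
  179.96.112.0/22 (179.96.112.0 - 179.96.115.255) does not contain 163.96.114.206
  163.96.32.0/19 (163.96.32.0 - 163.96.63.255) does not contain 163.96.114.206
  131.96.64.0/18 (131.96.64.0 - 131.96.127.255) does not contain 163.96.114.206
  163.96.128.0/17 (163.96.128.0 - 163.96.255.255) does not contain 163.96.114.206
  163.112.0.0/15 (163.112.0.0 - 163.113.255.255) does not contain 163.96.114.206
  163.100.0.0/14 (163.100.0.0 - 163.103.255.255) does not contain 163.96.114.206
Longest matching prefix is /13 -> interface ens10.

ens10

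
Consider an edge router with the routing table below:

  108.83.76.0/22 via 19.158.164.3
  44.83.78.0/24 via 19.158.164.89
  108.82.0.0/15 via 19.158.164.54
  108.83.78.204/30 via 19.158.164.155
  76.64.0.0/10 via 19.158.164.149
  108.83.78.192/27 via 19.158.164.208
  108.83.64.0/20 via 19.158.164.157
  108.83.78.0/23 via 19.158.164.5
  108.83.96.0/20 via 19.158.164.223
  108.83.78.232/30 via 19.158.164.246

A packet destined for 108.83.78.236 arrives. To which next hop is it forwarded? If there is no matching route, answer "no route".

19.158.164.5

Routes whose prefix contains 108.83.78.236:
  108.82.0.0/15 (108.82.0.0 - 108.83.255.255) -> 19.158.164.54
  108.83.64.0/20 (108.83.64.0 - 108.83.79.255) -> 19.158.164.157
  108.83.76.0/22 (108.83.76.0 - 108.83.79.255) -> 19.158.164.3
  108.83.78.0/23 (108.83.78.0 - 108.83.79.255) -> 19.158.164.5
More-specific entries that do NOT match:
  108.83.78.204/30 (108.83.78.204 - 108.83.78.207) does not contain 108.83.78.236
  108.83.78.232/30 (108.83.78.232 - 108.83.78.235) does not contain 108.83.78.236
  108.83.78.192/27 (108.83.78.192 - 108.83.78.223) does not contain 108.83.78.236
  44.83.78.0/24 (44.83.78.0 - 44.83.78.255) does not contain 108.83.78.236
Longest matching prefix is /23 -> next hop 19.158.164.5.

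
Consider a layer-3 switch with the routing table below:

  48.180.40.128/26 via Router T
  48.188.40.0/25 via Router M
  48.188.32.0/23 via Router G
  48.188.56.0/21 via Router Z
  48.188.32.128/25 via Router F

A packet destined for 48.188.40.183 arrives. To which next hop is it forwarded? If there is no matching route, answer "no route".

No entry's prefix contains 48.188.40.183; there is no default route.

no route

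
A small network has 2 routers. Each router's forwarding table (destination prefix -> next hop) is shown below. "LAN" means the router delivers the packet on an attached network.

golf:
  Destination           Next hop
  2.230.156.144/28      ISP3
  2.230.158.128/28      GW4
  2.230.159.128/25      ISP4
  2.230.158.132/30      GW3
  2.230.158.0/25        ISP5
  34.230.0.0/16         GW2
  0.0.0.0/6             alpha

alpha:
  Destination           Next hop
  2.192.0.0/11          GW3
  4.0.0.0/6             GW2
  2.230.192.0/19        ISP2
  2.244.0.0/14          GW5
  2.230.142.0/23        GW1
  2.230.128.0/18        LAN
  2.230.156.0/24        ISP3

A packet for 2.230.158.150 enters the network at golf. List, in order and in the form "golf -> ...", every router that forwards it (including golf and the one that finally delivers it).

At golf: longest match for 2.230.158.150 is 0.0.0.0/6 -> alpha
At alpha: longest match for 2.230.158.150 is 2.230.128.0/18 -> LAN

golf -> alpha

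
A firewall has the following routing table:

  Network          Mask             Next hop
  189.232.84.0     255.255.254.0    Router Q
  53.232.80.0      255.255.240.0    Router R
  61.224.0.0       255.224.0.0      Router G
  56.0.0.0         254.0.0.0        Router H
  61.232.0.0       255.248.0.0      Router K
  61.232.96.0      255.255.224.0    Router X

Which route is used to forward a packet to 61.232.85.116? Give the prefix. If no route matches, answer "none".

Entries matching 61.232.85.116:
  61.224.0.0/11 (61.224.0.0 - 61.255.255.255)
  61.232.0.0/13 (61.232.0.0 - 61.239.255.255)
Most specific is 61.232.0.0/13.

61.232.0.0/13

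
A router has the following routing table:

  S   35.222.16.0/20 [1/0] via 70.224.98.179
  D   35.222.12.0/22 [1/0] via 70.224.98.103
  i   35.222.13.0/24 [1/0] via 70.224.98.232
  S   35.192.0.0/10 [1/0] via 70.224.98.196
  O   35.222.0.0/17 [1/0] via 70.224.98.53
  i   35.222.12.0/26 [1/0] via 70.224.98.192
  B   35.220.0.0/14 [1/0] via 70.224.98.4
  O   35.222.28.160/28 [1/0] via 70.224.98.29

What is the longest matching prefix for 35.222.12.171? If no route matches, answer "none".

Entries matching 35.222.12.171:
  35.192.0.0/10 (35.192.0.0 - 35.255.255.255)
  35.220.0.0/14 (35.220.0.0 - 35.223.255.255)
  35.222.0.0/17 (35.222.0.0 - 35.222.127.255)
  35.222.12.0/22 (35.222.12.0 - 35.222.15.255)
Most specific is 35.222.12.0/22.

35.222.12.0/22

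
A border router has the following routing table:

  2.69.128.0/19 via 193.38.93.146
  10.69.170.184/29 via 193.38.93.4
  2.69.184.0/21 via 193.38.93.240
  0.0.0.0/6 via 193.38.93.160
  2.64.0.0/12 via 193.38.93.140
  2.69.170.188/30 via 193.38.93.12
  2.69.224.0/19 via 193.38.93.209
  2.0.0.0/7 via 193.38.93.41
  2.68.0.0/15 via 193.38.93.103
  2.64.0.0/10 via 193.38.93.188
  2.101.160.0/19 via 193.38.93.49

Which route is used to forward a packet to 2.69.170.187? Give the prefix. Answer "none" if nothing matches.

Entries matching 2.69.170.187:
  0.0.0.0/6 (0.0.0.0 - 3.255.255.255)
  2.0.0.0/7 (2.0.0.0 - 3.255.255.255)
  2.64.0.0/10 (2.64.0.0 - 2.127.255.255)
  2.64.0.0/12 (2.64.0.0 - 2.79.255.255)
  2.68.0.0/15 (2.68.0.0 - 2.69.255.255)
Most specific is 2.68.0.0/15.

2.68.0.0/15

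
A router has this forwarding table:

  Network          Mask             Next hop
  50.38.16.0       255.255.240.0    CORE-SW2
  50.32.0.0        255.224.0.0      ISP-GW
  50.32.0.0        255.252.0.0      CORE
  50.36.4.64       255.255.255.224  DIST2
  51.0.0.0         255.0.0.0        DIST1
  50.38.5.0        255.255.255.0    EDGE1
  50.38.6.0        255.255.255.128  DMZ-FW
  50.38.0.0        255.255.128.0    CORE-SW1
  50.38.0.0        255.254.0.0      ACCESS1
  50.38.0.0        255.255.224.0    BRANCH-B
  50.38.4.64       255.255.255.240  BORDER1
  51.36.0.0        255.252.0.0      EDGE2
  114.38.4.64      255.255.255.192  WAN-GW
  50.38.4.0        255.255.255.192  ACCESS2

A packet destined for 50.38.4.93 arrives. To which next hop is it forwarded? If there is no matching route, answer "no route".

Routes whose prefix contains 50.38.4.93:
  50.32.0.0/11 (50.32.0.0 - 50.63.255.255) -> ISP-GW
  50.38.0.0/15 (50.38.0.0 - 50.39.255.255) -> ACCESS1
  50.38.0.0/17 (50.38.0.0 - 50.38.127.255) -> CORE-SW1
  50.38.0.0/19 (50.38.0.0 - 50.38.31.255) -> BRANCH-B
More-specific entries that do NOT match:
  50.38.4.64/28 (50.38.4.64 - 50.38.4.79) does not contain 50.38.4.93
  50.36.4.64/27 (50.36.4.64 - 50.36.4.95) does not contain 50.38.4.93
  114.38.4.64/26 (114.38.4.64 - 114.38.4.127) does not contain 50.38.4.93
  50.38.4.0/26 (50.38.4.0 - 50.38.4.63) does not contain 50.38.4.93
  50.38.6.0/25 (50.38.6.0 - 50.38.6.127) does not contain 50.38.4.93
  50.38.5.0/24 (50.38.5.0 - 50.38.5.255) does not contain 50.38.4.93
  50.38.16.0/20 (50.38.16.0 - 50.38.31.255) does not contain 50.38.4.93
Longest matching prefix is /19 -> next hop BRANCH-B.

BRANCH-B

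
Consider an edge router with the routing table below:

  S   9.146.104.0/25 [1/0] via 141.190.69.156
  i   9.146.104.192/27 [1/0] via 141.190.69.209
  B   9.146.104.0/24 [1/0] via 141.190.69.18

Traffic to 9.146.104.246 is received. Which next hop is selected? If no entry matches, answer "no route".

141.190.69.18

Routes whose prefix contains 9.146.104.246:
  9.146.104.0/24 (9.146.104.0 - 9.146.104.255) -> 141.190.69.18
More-specific entries that do NOT match:
  9.146.104.192/27 (9.146.104.192 - 9.146.104.223) does not contain 9.146.104.246
  9.146.104.0/25 (9.146.104.0 - 9.146.104.127) does not contain 9.146.104.246
Longest matching prefix is /24 -> next hop 141.190.69.18.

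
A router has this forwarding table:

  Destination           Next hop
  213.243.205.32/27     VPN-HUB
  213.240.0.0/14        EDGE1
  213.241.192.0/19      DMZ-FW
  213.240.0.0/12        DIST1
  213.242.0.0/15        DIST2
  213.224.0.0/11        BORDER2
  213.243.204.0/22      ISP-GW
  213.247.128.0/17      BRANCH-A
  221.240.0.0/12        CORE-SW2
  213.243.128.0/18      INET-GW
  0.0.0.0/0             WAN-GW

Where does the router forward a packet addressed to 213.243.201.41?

DIST2

Routes whose prefix contains 213.243.201.41:
  0.0.0.0/0 (default, matches everything) -> WAN-GW
  213.224.0.0/11 (213.224.0.0 - 213.255.255.255) -> BORDER2
  213.240.0.0/12 (213.240.0.0 - 213.255.255.255) -> DIST1
  213.240.0.0/14 (213.240.0.0 - 213.243.255.255) -> EDGE1
  213.242.0.0/15 (213.242.0.0 - 213.243.255.255) -> DIST2
More-specific entries that do NOT match:
  213.243.205.32/27 (213.243.205.32 - 213.243.205.63) does not contain 213.243.201.41
  213.243.204.0/22 (213.243.204.0 - 213.243.207.255) does not contain 213.243.201.41
  213.241.192.0/19 (213.241.192.0 - 213.241.223.255) does not contain 213.243.201.41
  213.243.128.0/18 (213.243.128.0 - 213.243.191.255) does not contain 213.243.201.41
  213.247.128.0/17 (213.247.128.0 - 213.247.255.255) does not contain 213.243.201.41
Longest matching prefix is /15 -> next hop DIST2.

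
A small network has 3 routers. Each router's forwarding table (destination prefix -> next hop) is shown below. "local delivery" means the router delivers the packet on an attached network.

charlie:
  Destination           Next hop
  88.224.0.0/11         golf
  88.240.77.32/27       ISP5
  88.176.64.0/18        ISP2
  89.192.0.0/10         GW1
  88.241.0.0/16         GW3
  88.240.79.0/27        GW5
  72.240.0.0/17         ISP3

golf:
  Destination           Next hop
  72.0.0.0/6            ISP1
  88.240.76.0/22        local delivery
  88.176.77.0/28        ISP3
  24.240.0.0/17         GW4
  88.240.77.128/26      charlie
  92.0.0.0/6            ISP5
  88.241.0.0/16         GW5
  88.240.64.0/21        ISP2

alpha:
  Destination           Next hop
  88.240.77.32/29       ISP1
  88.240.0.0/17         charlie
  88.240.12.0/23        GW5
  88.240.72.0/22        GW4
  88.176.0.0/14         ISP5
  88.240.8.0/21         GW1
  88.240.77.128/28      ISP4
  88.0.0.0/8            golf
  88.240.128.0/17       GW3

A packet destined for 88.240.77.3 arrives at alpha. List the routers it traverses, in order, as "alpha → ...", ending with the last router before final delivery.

At alpha: longest match for 88.240.77.3 is 88.240.0.0/17 -> charlie
At charlie: longest match for 88.240.77.3 is 88.224.0.0/11 -> golf
At golf: longest match for 88.240.77.3 is 88.240.76.0/22 -> local delivery

alpha → charlie → golf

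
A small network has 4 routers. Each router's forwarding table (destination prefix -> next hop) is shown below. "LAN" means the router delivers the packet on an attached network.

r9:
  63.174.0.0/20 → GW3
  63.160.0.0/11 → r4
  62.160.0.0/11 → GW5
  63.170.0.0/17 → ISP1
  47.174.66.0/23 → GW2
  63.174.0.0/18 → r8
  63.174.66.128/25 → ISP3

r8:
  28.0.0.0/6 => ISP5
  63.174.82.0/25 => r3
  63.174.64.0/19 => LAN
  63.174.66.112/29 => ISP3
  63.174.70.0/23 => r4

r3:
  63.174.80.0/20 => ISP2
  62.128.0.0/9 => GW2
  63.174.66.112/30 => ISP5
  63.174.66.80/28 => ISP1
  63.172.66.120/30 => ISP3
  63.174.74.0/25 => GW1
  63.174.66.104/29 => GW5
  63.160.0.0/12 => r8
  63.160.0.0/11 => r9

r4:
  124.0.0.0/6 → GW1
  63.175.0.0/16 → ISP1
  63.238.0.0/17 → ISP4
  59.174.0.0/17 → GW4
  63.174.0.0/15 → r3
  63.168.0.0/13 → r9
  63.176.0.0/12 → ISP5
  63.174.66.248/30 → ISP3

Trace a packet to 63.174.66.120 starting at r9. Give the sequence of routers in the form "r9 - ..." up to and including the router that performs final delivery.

r9 - r4 - r3 - r8

At r9: longest match for 63.174.66.120 is 63.160.0.0/11 -> r4
At r4: longest match for 63.174.66.120 is 63.174.0.0/15 -> r3
At r3: longest match for 63.174.66.120 is 63.160.0.0/12 -> r8
At r8: longest match for 63.174.66.120 is 63.174.64.0/19 -> LAN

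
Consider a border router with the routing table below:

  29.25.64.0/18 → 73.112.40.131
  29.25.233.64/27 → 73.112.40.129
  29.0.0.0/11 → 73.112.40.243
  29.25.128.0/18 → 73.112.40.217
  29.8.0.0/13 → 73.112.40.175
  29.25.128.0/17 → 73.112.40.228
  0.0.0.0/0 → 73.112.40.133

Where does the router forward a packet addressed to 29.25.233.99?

Routes whose prefix contains 29.25.233.99:
  0.0.0.0/0 (default, matches everything) -> 73.112.40.133
  29.0.0.0/11 (29.0.0.0 - 29.31.255.255) -> 73.112.40.243
  29.25.128.0/17 (29.25.128.0 - 29.25.255.255) -> 73.112.40.228
More-specific entries that do NOT match:
  29.25.233.64/27 (29.25.233.64 - 29.25.233.95) does not contain 29.25.233.99
  29.25.64.0/18 (29.25.64.0 - 29.25.127.255) does not contain 29.25.233.99
  29.25.128.0/18 (29.25.128.0 - 29.25.191.255) does not contain 29.25.233.99
Longest matching prefix is /17 -> next hop 73.112.40.228.

73.112.40.228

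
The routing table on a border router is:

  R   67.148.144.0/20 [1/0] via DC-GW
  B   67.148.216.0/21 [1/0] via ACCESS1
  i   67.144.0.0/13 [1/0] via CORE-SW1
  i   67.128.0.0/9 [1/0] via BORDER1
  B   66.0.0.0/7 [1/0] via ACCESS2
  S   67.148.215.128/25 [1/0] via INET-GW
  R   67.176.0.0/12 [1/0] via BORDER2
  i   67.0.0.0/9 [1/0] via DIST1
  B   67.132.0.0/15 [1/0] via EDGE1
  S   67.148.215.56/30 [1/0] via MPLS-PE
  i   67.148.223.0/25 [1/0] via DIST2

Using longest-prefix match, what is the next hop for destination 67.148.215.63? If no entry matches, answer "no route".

Routes whose prefix contains 67.148.215.63:
  66.0.0.0/7 (66.0.0.0 - 67.255.255.255) -> ACCESS2
  67.128.0.0/9 (67.128.0.0 - 67.255.255.255) -> BORDER1
  67.144.0.0/13 (67.144.0.0 - 67.151.255.255) -> CORE-SW1
More-specific entries that do NOT match:
  67.148.215.56/30 (67.148.215.56 - 67.148.215.59) does not contain 67.148.215.63
  67.148.215.128/25 (67.148.215.128 - 67.148.215.255) does not contain 67.148.215.63
  67.148.223.0/25 (67.148.223.0 - 67.148.223.127) does not contain 67.148.215.63
  67.148.216.0/21 (67.148.216.0 - 67.148.223.255) does not contain 67.148.215.63
  67.148.144.0/20 (67.148.144.0 - 67.148.159.255) does not contain 67.148.215.63
  67.132.0.0/15 (67.132.0.0 - 67.133.255.255) does not contain 67.148.215.63
Longest matching prefix is /13 -> next hop CORE-SW1.

CORE-SW1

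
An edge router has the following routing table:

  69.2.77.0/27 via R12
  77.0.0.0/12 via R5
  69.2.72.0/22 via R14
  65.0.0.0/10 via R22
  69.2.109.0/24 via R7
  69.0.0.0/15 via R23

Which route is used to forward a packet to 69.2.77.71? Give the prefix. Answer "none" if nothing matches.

none

69.2.77.71 is outside every listed prefix and there is no default route.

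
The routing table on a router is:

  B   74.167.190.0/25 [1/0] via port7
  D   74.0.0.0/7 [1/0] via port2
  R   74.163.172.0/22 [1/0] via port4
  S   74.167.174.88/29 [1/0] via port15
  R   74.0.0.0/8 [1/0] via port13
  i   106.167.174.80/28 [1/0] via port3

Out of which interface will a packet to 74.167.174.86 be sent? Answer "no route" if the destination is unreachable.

port13

Routes whose prefix contains 74.167.174.86:
  74.0.0.0/7 (74.0.0.0 - 75.255.255.255) -> port2
  74.0.0.0/8 (74.0.0.0 - 74.255.255.255) -> port13
More-specific entries that do NOT match:
  74.167.174.88/29 (74.167.174.88 - 74.167.174.95) does not contain 74.167.174.86
  106.167.174.80/28 (106.167.174.80 - 106.167.174.95) does not contain 74.167.174.86
  74.167.190.0/25 (74.167.190.0 - 74.167.190.127) does not contain 74.167.174.86
  74.163.172.0/22 (74.163.172.0 - 74.163.175.255) does not contain 74.167.174.86
Longest matching prefix is /8 -> interface port13.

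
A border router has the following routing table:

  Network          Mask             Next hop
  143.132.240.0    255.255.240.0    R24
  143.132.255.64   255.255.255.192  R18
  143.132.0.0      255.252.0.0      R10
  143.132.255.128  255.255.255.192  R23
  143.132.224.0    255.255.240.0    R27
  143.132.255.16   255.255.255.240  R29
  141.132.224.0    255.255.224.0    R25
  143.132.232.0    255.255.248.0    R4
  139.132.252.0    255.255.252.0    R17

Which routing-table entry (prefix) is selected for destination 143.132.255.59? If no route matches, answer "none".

Entries matching 143.132.255.59:
  143.132.0.0/14 (143.132.0.0 - 143.135.255.255)
  143.132.240.0/20 (143.132.240.0 - 143.132.255.255)
Most specific is 143.132.240.0/20.

143.132.240.0/20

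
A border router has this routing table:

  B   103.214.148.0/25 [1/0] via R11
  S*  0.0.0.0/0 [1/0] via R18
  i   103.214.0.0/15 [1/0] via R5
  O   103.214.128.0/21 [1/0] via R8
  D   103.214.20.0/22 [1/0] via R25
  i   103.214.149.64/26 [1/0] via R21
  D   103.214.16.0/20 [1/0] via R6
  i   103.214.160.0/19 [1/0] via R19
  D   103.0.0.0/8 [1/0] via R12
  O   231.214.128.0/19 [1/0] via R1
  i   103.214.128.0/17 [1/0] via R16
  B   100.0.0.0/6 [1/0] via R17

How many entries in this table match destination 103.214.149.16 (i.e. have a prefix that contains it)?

Prefixes containing 103.214.149.16:
  0.0.0.0/0 (default, matches everything)
  100.0.0.0/6 (100.0.0.0 - 103.255.255.255)
  103.0.0.0/8 (103.0.0.0 - 103.255.255.255)
  103.214.0.0/15 (103.214.0.0 - 103.215.255.255)
  103.214.128.0/17 (103.214.128.0 - 103.214.255.255)
Total matching entries: 5.

5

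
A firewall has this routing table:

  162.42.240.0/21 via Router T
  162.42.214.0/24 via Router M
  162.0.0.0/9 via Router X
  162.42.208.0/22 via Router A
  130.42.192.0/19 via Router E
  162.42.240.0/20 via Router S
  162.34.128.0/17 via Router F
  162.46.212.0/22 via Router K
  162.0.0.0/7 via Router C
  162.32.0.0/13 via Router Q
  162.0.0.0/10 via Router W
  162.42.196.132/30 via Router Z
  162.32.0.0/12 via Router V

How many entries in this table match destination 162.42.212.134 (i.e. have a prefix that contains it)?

4

Prefixes containing 162.42.212.134:
  162.0.0.0/7 (162.0.0.0 - 163.255.255.255)
  162.0.0.0/9 (162.0.0.0 - 162.127.255.255)
  162.0.0.0/10 (162.0.0.0 - 162.63.255.255)
  162.32.0.0/12 (162.32.0.0 - 162.47.255.255)
Total matching entries: 4.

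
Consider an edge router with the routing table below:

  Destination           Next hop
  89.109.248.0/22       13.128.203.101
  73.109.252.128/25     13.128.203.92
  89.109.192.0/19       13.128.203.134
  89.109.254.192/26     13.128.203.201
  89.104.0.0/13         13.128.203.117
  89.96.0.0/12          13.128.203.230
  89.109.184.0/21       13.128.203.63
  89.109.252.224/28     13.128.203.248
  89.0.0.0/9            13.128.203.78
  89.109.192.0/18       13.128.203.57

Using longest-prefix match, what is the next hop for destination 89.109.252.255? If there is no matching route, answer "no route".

13.128.203.57

Routes whose prefix contains 89.109.252.255:
  89.0.0.0/9 (89.0.0.0 - 89.127.255.255) -> 13.128.203.78
  89.96.0.0/12 (89.96.0.0 - 89.111.255.255) -> 13.128.203.230
  89.104.0.0/13 (89.104.0.0 - 89.111.255.255) -> 13.128.203.117
  89.109.192.0/18 (89.109.192.0 - 89.109.255.255) -> 13.128.203.57
More-specific entries that do NOT match:
  89.109.252.224/28 (89.109.252.224 - 89.109.252.239) does not contain 89.109.252.255
  89.109.254.192/26 (89.109.254.192 - 89.109.254.255) does not contain 89.109.252.255
  73.109.252.128/25 (73.109.252.128 - 73.109.252.255) does not contain 89.109.252.255
  89.109.248.0/22 (89.109.248.0 - 89.109.251.255) does not contain 89.109.252.255
  89.109.184.0/21 (89.109.184.0 - 89.109.191.255) does not contain 89.109.252.255
  89.109.192.0/19 (89.109.192.0 - 89.109.223.255) does not contain 89.109.252.255
Longest matching prefix is /18 -> next hop 13.128.203.57.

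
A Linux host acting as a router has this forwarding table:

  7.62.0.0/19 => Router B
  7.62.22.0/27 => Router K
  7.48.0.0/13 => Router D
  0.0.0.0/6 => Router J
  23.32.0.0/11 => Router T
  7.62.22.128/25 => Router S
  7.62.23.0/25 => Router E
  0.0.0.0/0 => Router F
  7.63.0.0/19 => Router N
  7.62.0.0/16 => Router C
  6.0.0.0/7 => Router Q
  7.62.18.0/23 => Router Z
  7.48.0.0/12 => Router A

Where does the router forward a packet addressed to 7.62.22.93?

Router B

Routes whose prefix contains 7.62.22.93:
  0.0.0.0/0 (default, matches everything) -> Router F
  6.0.0.0/7 (6.0.0.0 - 7.255.255.255) -> Router Q
  7.48.0.0/12 (7.48.0.0 - 7.63.255.255) -> Router A
  7.62.0.0/16 (7.62.0.0 - 7.62.255.255) -> Router C
  7.62.0.0/19 (7.62.0.0 - 7.62.31.255) -> Router B
More-specific entries that do NOT match:
  7.62.22.0/27 (7.62.22.0 - 7.62.22.31) does not contain 7.62.22.93
  7.62.22.128/25 (7.62.22.128 - 7.62.22.255) does not contain 7.62.22.93
  7.62.23.0/25 (7.62.23.0 - 7.62.23.127) does not contain 7.62.22.93
  7.62.18.0/23 (7.62.18.0 - 7.62.19.255) does not contain 7.62.22.93
Longest matching prefix is /19 -> next hop Router B.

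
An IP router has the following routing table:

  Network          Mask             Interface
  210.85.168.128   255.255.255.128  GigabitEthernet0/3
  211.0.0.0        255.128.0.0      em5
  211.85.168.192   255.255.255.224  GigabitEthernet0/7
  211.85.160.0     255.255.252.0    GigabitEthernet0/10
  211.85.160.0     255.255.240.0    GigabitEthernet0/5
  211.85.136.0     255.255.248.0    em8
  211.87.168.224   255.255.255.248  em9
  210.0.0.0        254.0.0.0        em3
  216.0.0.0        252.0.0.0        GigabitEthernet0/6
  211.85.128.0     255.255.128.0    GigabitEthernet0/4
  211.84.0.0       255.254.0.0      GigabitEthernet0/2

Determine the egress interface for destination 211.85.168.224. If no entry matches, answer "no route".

Routes whose prefix contains 211.85.168.224:
  210.0.0.0/7 (210.0.0.0 - 211.255.255.255) -> em3
  211.0.0.0/9 (211.0.0.0 - 211.127.255.255) -> em5
  211.84.0.0/15 (211.84.0.0 - 211.85.255.255) -> GigabitEthernet0/2
  211.85.128.0/17 (211.85.128.0 - 211.85.255.255) -> GigabitEthernet0/4
  211.85.160.0/20 (211.85.160.0 - 211.85.175.255) -> GigabitEthernet0/5
More-specific entries that do NOT match:
  211.87.168.224/29 (211.87.168.224 - 211.87.168.231) does not contain 211.85.168.224
  211.85.168.192/27 (211.85.168.192 - 211.85.168.223) does not contain 211.85.168.224
  210.85.168.128/25 (210.85.168.128 - 210.85.168.255) does not contain 211.85.168.224
  211.85.160.0/22 (211.85.160.0 - 211.85.163.255) does not contain 211.85.168.224
  211.85.136.0/21 (211.85.136.0 - 211.85.143.255) does not contain 211.85.168.224
Longest matching prefix is /20 -> interface GigabitEthernet0/5.

GigabitEthernet0/5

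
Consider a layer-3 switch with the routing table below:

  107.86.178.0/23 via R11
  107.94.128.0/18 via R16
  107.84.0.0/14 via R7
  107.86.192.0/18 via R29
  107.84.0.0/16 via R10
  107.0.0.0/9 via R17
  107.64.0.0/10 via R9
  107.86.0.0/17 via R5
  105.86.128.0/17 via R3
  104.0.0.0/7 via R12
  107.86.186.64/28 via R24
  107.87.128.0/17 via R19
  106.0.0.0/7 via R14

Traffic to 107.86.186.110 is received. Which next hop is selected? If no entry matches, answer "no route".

Routes whose prefix contains 107.86.186.110:
  106.0.0.0/7 (106.0.0.0 - 107.255.255.255) -> R14
  107.0.0.0/9 (107.0.0.0 - 107.127.255.255) -> R17
  107.64.0.0/10 (107.64.0.0 - 107.127.255.255) -> R9
  107.84.0.0/14 (107.84.0.0 - 107.87.255.255) -> R7
More-specific entries that do NOT match:
  107.86.186.64/28 (107.86.186.64 - 107.86.186.79) does not contain 107.86.186.110
  107.86.178.0/23 (107.86.178.0 - 107.86.179.255) does not contain 107.86.186.110
  107.94.128.0/18 (107.94.128.0 - 107.94.191.255) does not contain 107.86.186.110
  107.86.192.0/18 (107.86.192.0 - 107.86.255.255) does not contain 107.86.186.110
  107.86.0.0/17 (107.86.0.0 - 107.86.127.255) does not contain 107.86.186.110
  105.86.128.0/17 (105.86.128.0 - 105.86.255.255) does not contain 107.86.186.110
  107.87.128.0/17 (107.87.128.0 - 107.87.255.255) does not contain 107.86.186.110
  107.84.0.0/16 (107.84.0.0 - 107.84.255.255) does not contain 107.86.186.110
Longest matching prefix is /14 -> next hop R7.

R7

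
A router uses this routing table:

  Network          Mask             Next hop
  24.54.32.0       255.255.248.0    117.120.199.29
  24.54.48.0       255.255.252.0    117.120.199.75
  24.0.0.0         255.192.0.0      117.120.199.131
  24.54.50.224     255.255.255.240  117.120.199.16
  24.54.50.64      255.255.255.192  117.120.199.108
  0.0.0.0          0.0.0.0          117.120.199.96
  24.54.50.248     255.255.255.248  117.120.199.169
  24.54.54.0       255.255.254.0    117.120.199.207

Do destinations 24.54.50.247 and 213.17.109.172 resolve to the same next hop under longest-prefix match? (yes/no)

no

24.54.50.247: longest match 24.54.48.0/22 -> 117.120.199.75
213.17.109.172: longest match 0.0.0.0/0 -> 117.120.199.96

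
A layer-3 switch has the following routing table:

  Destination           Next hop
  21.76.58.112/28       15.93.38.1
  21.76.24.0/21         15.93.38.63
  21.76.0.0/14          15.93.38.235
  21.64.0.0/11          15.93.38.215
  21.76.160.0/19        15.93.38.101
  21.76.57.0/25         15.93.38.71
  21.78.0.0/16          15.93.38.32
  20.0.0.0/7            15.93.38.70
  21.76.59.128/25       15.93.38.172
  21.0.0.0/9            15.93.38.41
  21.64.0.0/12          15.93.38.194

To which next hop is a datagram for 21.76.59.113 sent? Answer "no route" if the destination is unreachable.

Routes whose prefix contains 21.76.59.113:
  20.0.0.0/7 (20.0.0.0 - 21.255.255.255) -> 15.93.38.70
  21.0.0.0/9 (21.0.0.0 - 21.127.255.255) -> 15.93.38.41
  21.64.0.0/11 (21.64.0.0 - 21.95.255.255) -> 15.93.38.215
  21.64.0.0/12 (21.64.0.0 - 21.79.255.255) -> 15.93.38.194
  21.76.0.0/14 (21.76.0.0 - 21.79.255.255) -> 15.93.38.235
More-specific entries that do NOT match:
  21.76.58.112/28 (21.76.58.112 - 21.76.58.127) does not contain 21.76.59.113
  21.76.57.0/25 (21.76.57.0 - 21.76.57.127) does not contain 21.76.59.113
  21.76.59.128/25 (21.76.59.128 - 21.76.59.255) does not contain 21.76.59.113
  21.76.24.0/21 (21.76.24.0 - 21.76.31.255) does not contain 21.76.59.113
  21.76.160.0/19 (21.76.160.0 - 21.76.191.255) does not contain 21.76.59.113
  21.78.0.0/16 (21.78.0.0 - 21.78.255.255) does not contain 21.76.59.113
Longest matching prefix is /14 -> next hop 15.93.38.235.

15.93.38.235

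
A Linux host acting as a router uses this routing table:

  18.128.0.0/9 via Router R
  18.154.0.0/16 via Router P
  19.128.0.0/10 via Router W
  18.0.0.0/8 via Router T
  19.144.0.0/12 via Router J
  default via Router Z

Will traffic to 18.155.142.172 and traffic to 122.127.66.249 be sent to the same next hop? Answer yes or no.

no

18.155.142.172: longest match 18.128.0.0/9 -> Router R
122.127.66.249: longest match 0.0.0.0/0 -> Router Z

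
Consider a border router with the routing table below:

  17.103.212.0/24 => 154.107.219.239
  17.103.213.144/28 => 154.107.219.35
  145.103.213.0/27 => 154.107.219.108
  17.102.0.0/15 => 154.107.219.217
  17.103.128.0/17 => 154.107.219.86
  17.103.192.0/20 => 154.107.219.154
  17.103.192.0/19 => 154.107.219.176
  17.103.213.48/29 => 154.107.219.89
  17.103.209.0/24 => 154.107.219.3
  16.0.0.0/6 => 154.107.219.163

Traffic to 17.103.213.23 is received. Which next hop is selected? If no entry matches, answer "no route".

154.107.219.176

Routes whose prefix contains 17.103.213.23:
  16.0.0.0/6 (16.0.0.0 - 19.255.255.255) -> 154.107.219.163
  17.102.0.0/15 (17.102.0.0 - 17.103.255.255) -> 154.107.219.217
  17.103.128.0/17 (17.103.128.0 - 17.103.255.255) -> 154.107.219.86
  17.103.192.0/19 (17.103.192.0 - 17.103.223.255) -> 154.107.219.176
More-specific entries that do NOT match:
  17.103.213.48/29 (17.103.213.48 - 17.103.213.55) does not contain 17.103.213.23
  17.103.213.144/28 (17.103.213.144 - 17.103.213.159) does not contain 17.103.213.23
  145.103.213.0/27 (145.103.213.0 - 145.103.213.31) does not contain 17.103.213.23
  17.103.212.0/24 (17.103.212.0 - 17.103.212.255) does not contain 17.103.213.23
  17.103.209.0/24 (17.103.209.0 - 17.103.209.255) does not contain 17.103.213.23
  17.103.192.0/20 (17.103.192.0 - 17.103.207.255) does not contain 17.103.213.23
Longest matching prefix is /19 -> next hop 154.107.219.176.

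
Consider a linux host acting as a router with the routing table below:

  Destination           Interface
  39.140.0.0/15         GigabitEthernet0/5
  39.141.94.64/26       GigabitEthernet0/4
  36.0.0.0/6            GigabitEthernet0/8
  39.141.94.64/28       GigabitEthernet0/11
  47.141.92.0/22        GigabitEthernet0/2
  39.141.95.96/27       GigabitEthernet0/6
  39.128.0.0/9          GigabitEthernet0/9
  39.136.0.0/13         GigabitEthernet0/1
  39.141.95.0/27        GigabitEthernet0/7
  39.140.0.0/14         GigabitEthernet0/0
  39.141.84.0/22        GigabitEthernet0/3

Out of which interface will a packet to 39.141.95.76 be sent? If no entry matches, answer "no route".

Routes whose prefix contains 39.141.95.76:
  36.0.0.0/6 (36.0.0.0 - 39.255.255.255) -> GigabitEthernet0/8
  39.128.0.0/9 (39.128.0.0 - 39.255.255.255) -> GigabitEthernet0/9
  39.136.0.0/13 (39.136.0.0 - 39.143.255.255) -> GigabitEthernet0/1
  39.140.0.0/14 (39.140.0.0 - 39.143.255.255) -> GigabitEthernet0/0
  39.140.0.0/15 (39.140.0.0 - 39.141.255.255) -> GigabitEthernet0/5
More-specific entries that do NOT match:
  39.141.94.64/28 (39.141.94.64 - 39.141.94.79) does not contain 39.141.95.76
  39.141.95.96/27 (39.141.95.96 - 39.141.95.127) does not contain 39.141.95.76
  39.141.95.0/27 (39.141.95.0 - 39.141.95.31) does not contain 39.141.95.76
  39.141.94.64/26 (39.141.94.64 - 39.141.94.127) does not contain 39.141.95.76
  47.141.92.0/22 (47.141.92.0 - 47.141.95.255) does not contain 39.141.95.76
  39.141.84.0/22 (39.141.84.0 - 39.141.87.255) does not contain 39.141.95.76
Longest matching prefix is /15 -> interface GigabitEthernet0/5.

GigabitEthernet0/5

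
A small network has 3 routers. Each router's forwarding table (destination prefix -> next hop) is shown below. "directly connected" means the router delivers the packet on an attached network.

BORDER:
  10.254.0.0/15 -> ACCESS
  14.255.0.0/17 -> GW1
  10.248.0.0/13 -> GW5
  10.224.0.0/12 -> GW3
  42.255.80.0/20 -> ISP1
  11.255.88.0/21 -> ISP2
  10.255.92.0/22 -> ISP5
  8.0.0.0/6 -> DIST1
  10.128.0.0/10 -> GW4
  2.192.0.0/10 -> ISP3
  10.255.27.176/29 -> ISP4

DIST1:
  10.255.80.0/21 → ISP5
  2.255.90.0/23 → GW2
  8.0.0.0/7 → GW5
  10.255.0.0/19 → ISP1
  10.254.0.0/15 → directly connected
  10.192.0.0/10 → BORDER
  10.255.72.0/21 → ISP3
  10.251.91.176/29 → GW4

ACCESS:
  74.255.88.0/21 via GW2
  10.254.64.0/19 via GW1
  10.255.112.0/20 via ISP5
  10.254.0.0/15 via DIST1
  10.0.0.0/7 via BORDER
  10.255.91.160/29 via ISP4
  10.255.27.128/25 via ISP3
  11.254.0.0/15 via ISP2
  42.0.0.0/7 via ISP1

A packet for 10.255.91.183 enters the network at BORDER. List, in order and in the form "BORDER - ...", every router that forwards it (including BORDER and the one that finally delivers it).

BORDER - ACCESS - DIST1

At BORDER: longest match for 10.255.91.183 is 10.254.0.0/15 -> ACCESS
At ACCESS: longest match for 10.255.91.183 is 10.254.0.0/15 -> DIST1
At DIST1: longest match for 10.255.91.183 is 10.254.0.0/15 -> directly connected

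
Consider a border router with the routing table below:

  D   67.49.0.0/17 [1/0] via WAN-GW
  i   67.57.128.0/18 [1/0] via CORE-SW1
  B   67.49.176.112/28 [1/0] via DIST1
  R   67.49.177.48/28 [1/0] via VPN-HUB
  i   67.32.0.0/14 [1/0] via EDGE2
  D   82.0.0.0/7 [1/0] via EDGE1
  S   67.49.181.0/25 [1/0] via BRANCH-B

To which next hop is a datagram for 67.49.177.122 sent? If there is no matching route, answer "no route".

no route

No entry's prefix contains 67.49.177.122; there is no default route.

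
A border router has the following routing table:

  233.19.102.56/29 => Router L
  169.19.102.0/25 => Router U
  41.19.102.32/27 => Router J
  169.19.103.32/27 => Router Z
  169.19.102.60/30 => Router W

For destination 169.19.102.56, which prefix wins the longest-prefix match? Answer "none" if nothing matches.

169.19.102.0/25

Entries matching 169.19.102.56:
  169.19.102.0/25 (169.19.102.0 - 169.19.102.127)
Most specific is 169.19.102.0/25.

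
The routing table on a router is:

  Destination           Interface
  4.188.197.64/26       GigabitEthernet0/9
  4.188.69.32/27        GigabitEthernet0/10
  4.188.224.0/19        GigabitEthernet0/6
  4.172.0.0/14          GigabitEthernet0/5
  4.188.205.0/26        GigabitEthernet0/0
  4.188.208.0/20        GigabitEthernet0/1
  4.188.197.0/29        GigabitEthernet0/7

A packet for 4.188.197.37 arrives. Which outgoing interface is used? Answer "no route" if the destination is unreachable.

No entry's prefix contains 4.188.197.37; there is no default route.

no route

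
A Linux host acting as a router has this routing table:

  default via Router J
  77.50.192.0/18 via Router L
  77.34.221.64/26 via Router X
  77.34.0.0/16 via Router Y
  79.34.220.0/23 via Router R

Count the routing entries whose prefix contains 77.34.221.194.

Prefixes containing 77.34.221.194:
  0.0.0.0/0 (default, matches everything)
  77.34.0.0/16 (77.34.0.0 - 77.34.255.255)
Total matching entries: 2.

2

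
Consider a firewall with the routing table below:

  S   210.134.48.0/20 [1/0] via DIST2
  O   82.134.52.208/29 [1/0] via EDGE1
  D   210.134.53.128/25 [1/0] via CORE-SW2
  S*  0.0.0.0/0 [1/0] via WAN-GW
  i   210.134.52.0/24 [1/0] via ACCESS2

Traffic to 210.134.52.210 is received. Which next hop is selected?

Routes whose prefix contains 210.134.52.210:
  0.0.0.0/0 (default, matches everything) -> WAN-GW
  210.134.48.0/20 (210.134.48.0 - 210.134.63.255) -> DIST2
  210.134.52.0/24 (210.134.52.0 - 210.134.52.255) -> ACCESS2
More-specific entries that do NOT match:
  82.134.52.208/29 (82.134.52.208 - 82.134.52.215) does not contain 210.134.52.210
  210.134.53.128/25 (210.134.53.128 - 210.134.53.255) does not contain 210.134.52.210
Longest matching prefix is /24 -> next hop ACCESS2.

ACCESS2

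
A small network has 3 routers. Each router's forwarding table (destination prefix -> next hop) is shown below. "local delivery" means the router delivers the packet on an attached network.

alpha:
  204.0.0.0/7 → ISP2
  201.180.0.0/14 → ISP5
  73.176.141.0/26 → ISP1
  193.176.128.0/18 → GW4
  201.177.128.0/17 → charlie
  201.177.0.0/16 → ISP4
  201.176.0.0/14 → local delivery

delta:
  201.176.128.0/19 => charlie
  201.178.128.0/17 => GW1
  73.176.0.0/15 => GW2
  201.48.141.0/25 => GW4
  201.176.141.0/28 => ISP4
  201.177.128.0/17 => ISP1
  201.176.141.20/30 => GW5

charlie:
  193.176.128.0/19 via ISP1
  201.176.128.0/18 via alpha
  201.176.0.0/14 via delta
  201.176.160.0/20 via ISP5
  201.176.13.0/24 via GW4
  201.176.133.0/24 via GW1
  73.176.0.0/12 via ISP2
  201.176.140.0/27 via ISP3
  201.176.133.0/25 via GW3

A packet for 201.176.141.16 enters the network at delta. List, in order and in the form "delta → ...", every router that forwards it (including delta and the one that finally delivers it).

delta → charlie → alpha

At delta: longest match for 201.176.141.16 is 201.176.128.0/19 -> charlie
At charlie: longest match for 201.176.141.16 is 201.176.128.0/18 -> alpha
At alpha: longest match for 201.176.141.16 is 201.176.0.0/14 -> local delivery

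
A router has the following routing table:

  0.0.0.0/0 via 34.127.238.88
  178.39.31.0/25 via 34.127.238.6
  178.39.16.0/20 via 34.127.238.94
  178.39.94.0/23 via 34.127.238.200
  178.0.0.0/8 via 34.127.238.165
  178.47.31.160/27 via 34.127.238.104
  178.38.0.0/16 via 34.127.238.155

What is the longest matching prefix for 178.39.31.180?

Entries matching 178.39.31.180:
  0.0.0.0/0 (default, matches everything)
  178.0.0.0/8 (178.0.0.0 - 178.255.255.255)
  178.39.16.0/20 (178.39.16.0 - 178.39.31.255)
Most specific is 178.39.16.0/20.

178.39.16.0/20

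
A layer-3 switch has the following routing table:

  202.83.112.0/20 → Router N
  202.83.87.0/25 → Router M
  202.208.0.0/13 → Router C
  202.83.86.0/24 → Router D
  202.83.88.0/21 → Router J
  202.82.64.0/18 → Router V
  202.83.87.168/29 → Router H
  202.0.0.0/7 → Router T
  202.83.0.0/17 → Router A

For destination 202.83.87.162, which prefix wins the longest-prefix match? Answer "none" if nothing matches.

Entries matching 202.83.87.162:
  202.0.0.0/7 (202.0.0.0 - 203.255.255.255)
  202.83.0.0/17 (202.83.0.0 - 202.83.127.255)
Most specific is 202.83.0.0/17.

202.83.0.0/17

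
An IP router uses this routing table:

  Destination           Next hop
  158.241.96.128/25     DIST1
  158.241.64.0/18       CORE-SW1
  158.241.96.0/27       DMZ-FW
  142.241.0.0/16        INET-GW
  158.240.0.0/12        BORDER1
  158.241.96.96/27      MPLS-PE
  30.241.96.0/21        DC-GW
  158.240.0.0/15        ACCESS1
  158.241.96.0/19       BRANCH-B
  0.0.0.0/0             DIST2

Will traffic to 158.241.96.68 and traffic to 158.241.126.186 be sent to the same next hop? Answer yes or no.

158.241.96.68: longest match 158.241.96.0/19 -> BRANCH-B
158.241.126.186: longest match 158.241.96.0/19 -> BRANCH-B

yes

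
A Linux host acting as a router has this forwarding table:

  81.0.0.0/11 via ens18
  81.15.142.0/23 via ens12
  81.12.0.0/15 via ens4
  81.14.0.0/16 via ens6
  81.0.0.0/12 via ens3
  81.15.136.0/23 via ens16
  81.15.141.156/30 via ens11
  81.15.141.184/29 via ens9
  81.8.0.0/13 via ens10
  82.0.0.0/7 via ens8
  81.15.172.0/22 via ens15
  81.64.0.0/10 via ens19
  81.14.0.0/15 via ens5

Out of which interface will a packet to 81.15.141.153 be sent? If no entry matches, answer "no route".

Routes whose prefix contains 81.15.141.153:
  81.0.0.0/11 (81.0.0.0 - 81.31.255.255) -> ens18
  81.0.0.0/12 (81.0.0.0 - 81.15.255.255) -> ens3
  81.8.0.0/13 (81.8.0.0 - 81.15.255.255) -> ens10
  81.14.0.0/15 (81.14.0.0 - 81.15.255.255) -> ens5
More-specific entries that do NOT match:
  81.15.141.156/30 (81.15.141.156 - 81.15.141.159) does not contain 81.15.141.153
  81.15.141.184/29 (81.15.141.184 - 81.15.141.191) does not contain 81.15.141.153
  81.15.142.0/23 (81.15.142.0 - 81.15.143.255) does not contain 81.15.141.153
  81.15.136.0/23 (81.15.136.0 - 81.15.137.255) does not contain 81.15.141.153
  81.15.172.0/22 (81.15.172.0 - 81.15.175.255) does not contain 81.15.141.153
  81.14.0.0/16 (81.14.0.0 - 81.14.255.255) does not contain 81.15.141.153
Longest matching prefix is /15 -> interface ens5.

ens5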